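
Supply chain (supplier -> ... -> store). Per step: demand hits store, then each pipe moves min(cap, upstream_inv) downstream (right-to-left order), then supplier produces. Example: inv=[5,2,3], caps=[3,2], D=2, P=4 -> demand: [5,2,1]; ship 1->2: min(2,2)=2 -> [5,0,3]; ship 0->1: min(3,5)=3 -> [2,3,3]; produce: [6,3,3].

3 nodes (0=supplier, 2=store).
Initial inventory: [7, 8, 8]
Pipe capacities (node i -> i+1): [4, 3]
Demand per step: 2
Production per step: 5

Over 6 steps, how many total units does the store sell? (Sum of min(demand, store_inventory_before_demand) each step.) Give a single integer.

Answer: 12

Derivation:
Step 1: sold=2 (running total=2) -> [8 9 9]
Step 2: sold=2 (running total=4) -> [9 10 10]
Step 3: sold=2 (running total=6) -> [10 11 11]
Step 4: sold=2 (running total=8) -> [11 12 12]
Step 5: sold=2 (running total=10) -> [12 13 13]
Step 6: sold=2 (running total=12) -> [13 14 14]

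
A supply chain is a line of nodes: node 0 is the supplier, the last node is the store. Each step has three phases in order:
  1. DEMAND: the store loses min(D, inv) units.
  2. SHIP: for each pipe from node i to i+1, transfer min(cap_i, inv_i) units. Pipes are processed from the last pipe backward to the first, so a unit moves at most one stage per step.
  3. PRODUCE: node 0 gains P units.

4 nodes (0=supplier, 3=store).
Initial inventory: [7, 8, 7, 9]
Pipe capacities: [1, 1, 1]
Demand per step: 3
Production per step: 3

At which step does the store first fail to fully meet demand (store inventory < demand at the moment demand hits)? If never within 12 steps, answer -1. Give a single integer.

Step 1: demand=3,sold=3 ship[2->3]=1 ship[1->2]=1 ship[0->1]=1 prod=3 -> [9 8 7 7]
Step 2: demand=3,sold=3 ship[2->3]=1 ship[1->2]=1 ship[0->1]=1 prod=3 -> [11 8 7 5]
Step 3: demand=3,sold=3 ship[2->3]=1 ship[1->2]=1 ship[0->1]=1 prod=3 -> [13 8 7 3]
Step 4: demand=3,sold=3 ship[2->3]=1 ship[1->2]=1 ship[0->1]=1 prod=3 -> [15 8 7 1]
Step 5: demand=3,sold=1 ship[2->3]=1 ship[1->2]=1 ship[0->1]=1 prod=3 -> [17 8 7 1]
Step 6: demand=3,sold=1 ship[2->3]=1 ship[1->2]=1 ship[0->1]=1 prod=3 -> [19 8 7 1]
Step 7: demand=3,sold=1 ship[2->3]=1 ship[1->2]=1 ship[0->1]=1 prod=3 -> [21 8 7 1]
Step 8: demand=3,sold=1 ship[2->3]=1 ship[1->2]=1 ship[0->1]=1 prod=3 -> [23 8 7 1]
Step 9: demand=3,sold=1 ship[2->3]=1 ship[1->2]=1 ship[0->1]=1 prod=3 -> [25 8 7 1]
Step 10: demand=3,sold=1 ship[2->3]=1 ship[1->2]=1 ship[0->1]=1 prod=3 -> [27 8 7 1]
Step 11: demand=3,sold=1 ship[2->3]=1 ship[1->2]=1 ship[0->1]=1 prod=3 -> [29 8 7 1]
Step 12: demand=3,sold=1 ship[2->3]=1 ship[1->2]=1 ship[0->1]=1 prod=3 -> [31 8 7 1]
First stockout at step 5

5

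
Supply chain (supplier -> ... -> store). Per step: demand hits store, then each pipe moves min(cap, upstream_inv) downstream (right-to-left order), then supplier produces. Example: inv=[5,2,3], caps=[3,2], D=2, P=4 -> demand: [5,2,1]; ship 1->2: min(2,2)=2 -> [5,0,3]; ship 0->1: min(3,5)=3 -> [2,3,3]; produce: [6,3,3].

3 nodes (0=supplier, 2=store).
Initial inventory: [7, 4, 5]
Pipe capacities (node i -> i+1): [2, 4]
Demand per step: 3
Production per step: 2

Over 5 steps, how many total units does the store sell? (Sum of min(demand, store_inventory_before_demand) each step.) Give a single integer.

Answer: 15

Derivation:
Step 1: sold=3 (running total=3) -> [7 2 6]
Step 2: sold=3 (running total=6) -> [7 2 5]
Step 3: sold=3 (running total=9) -> [7 2 4]
Step 4: sold=3 (running total=12) -> [7 2 3]
Step 5: sold=3 (running total=15) -> [7 2 2]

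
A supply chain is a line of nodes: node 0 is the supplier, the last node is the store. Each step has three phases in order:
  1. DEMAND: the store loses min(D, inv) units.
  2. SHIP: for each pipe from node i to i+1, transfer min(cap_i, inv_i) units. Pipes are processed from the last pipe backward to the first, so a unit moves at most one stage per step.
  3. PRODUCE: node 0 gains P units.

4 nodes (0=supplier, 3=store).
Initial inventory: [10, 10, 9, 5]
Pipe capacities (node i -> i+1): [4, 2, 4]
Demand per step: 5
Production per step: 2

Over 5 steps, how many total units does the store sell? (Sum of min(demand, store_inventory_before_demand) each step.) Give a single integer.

Step 1: sold=5 (running total=5) -> [8 12 7 4]
Step 2: sold=4 (running total=9) -> [6 14 5 4]
Step 3: sold=4 (running total=13) -> [4 16 3 4]
Step 4: sold=4 (running total=17) -> [2 18 2 3]
Step 5: sold=3 (running total=20) -> [2 18 2 2]

Answer: 20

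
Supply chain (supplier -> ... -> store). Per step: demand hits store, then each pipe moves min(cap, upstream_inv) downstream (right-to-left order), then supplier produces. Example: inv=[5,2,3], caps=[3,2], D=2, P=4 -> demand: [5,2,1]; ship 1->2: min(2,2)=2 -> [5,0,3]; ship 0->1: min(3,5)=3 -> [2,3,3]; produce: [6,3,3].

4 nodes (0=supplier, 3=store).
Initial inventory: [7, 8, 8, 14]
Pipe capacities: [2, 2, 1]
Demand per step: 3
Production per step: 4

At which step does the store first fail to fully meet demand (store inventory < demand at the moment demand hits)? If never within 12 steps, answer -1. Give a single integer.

Step 1: demand=3,sold=3 ship[2->3]=1 ship[1->2]=2 ship[0->1]=2 prod=4 -> [9 8 9 12]
Step 2: demand=3,sold=3 ship[2->3]=1 ship[1->2]=2 ship[0->1]=2 prod=4 -> [11 8 10 10]
Step 3: demand=3,sold=3 ship[2->3]=1 ship[1->2]=2 ship[0->1]=2 prod=4 -> [13 8 11 8]
Step 4: demand=3,sold=3 ship[2->3]=1 ship[1->2]=2 ship[0->1]=2 prod=4 -> [15 8 12 6]
Step 5: demand=3,sold=3 ship[2->3]=1 ship[1->2]=2 ship[0->1]=2 prod=4 -> [17 8 13 4]
Step 6: demand=3,sold=3 ship[2->3]=1 ship[1->2]=2 ship[0->1]=2 prod=4 -> [19 8 14 2]
Step 7: demand=3,sold=2 ship[2->3]=1 ship[1->2]=2 ship[0->1]=2 prod=4 -> [21 8 15 1]
Step 8: demand=3,sold=1 ship[2->3]=1 ship[1->2]=2 ship[0->1]=2 prod=4 -> [23 8 16 1]
Step 9: demand=3,sold=1 ship[2->3]=1 ship[1->2]=2 ship[0->1]=2 prod=4 -> [25 8 17 1]
Step 10: demand=3,sold=1 ship[2->3]=1 ship[1->2]=2 ship[0->1]=2 prod=4 -> [27 8 18 1]
Step 11: demand=3,sold=1 ship[2->3]=1 ship[1->2]=2 ship[0->1]=2 prod=4 -> [29 8 19 1]
Step 12: demand=3,sold=1 ship[2->3]=1 ship[1->2]=2 ship[0->1]=2 prod=4 -> [31 8 20 1]
First stockout at step 7

7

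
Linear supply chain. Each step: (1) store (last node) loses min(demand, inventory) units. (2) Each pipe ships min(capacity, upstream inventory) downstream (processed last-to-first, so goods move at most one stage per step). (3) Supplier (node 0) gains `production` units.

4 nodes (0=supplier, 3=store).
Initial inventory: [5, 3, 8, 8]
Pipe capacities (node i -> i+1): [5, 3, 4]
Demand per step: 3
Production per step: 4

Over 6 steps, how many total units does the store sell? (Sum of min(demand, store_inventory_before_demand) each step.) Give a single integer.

Answer: 18

Derivation:
Step 1: sold=3 (running total=3) -> [4 5 7 9]
Step 2: sold=3 (running total=6) -> [4 6 6 10]
Step 3: sold=3 (running total=9) -> [4 7 5 11]
Step 4: sold=3 (running total=12) -> [4 8 4 12]
Step 5: sold=3 (running total=15) -> [4 9 3 13]
Step 6: sold=3 (running total=18) -> [4 10 3 13]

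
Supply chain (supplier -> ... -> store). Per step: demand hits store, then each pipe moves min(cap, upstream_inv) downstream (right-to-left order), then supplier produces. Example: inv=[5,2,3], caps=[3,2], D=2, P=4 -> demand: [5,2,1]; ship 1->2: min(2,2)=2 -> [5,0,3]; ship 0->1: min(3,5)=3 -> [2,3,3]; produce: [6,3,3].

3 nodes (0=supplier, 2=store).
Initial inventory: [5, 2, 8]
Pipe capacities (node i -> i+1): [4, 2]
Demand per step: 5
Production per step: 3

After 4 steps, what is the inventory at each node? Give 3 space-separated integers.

Step 1: demand=5,sold=5 ship[1->2]=2 ship[0->1]=4 prod=3 -> inv=[4 4 5]
Step 2: demand=5,sold=5 ship[1->2]=2 ship[0->1]=4 prod=3 -> inv=[3 6 2]
Step 3: demand=5,sold=2 ship[1->2]=2 ship[0->1]=3 prod=3 -> inv=[3 7 2]
Step 4: demand=5,sold=2 ship[1->2]=2 ship[0->1]=3 prod=3 -> inv=[3 8 2]

3 8 2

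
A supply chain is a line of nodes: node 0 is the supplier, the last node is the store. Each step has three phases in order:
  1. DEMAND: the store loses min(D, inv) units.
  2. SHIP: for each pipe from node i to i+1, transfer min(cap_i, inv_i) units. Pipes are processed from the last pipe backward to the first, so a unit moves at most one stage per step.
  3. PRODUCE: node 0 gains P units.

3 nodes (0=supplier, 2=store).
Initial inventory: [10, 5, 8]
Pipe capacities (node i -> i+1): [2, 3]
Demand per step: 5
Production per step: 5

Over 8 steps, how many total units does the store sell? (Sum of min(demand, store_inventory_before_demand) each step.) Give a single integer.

Answer: 25

Derivation:
Step 1: sold=5 (running total=5) -> [13 4 6]
Step 2: sold=5 (running total=10) -> [16 3 4]
Step 3: sold=4 (running total=14) -> [19 2 3]
Step 4: sold=3 (running total=17) -> [22 2 2]
Step 5: sold=2 (running total=19) -> [25 2 2]
Step 6: sold=2 (running total=21) -> [28 2 2]
Step 7: sold=2 (running total=23) -> [31 2 2]
Step 8: sold=2 (running total=25) -> [34 2 2]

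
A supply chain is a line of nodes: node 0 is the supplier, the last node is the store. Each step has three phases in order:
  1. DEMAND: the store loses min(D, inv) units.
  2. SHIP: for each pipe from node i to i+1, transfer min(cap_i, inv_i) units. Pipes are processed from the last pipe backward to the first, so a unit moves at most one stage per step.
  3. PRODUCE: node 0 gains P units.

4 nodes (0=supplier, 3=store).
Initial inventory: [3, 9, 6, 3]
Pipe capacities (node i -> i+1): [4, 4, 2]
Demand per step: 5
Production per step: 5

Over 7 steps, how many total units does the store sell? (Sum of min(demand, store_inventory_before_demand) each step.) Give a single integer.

Step 1: sold=3 (running total=3) -> [5 8 8 2]
Step 2: sold=2 (running total=5) -> [6 8 10 2]
Step 3: sold=2 (running total=7) -> [7 8 12 2]
Step 4: sold=2 (running total=9) -> [8 8 14 2]
Step 5: sold=2 (running total=11) -> [9 8 16 2]
Step 6: sold=2 (running total=13) -> [10 8 18 2]
Step 7: sold=2 (running total=15) -> [11 8 20 2]

Answer: 15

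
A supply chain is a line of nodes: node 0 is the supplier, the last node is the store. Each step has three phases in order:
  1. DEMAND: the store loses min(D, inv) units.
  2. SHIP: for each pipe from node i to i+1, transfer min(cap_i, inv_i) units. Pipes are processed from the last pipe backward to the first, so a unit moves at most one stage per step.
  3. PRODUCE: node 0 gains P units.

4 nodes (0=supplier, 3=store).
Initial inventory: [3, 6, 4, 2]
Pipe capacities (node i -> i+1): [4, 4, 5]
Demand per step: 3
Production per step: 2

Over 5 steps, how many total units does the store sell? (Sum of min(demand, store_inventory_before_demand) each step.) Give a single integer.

Step 1: sold=2 (running total=2) -> [2 5 4 4]
Step 2: sold=3 (running total=5) -> [2 3 4 5]
Step 3: sold=3 (running total=8) -> [2 2 3 6]
Step 4: sold=3 (running total=11) -> [2 2 2 6]
Step 5: sold=3 (running total=14) -> [2 2 2 5]

Answer: 14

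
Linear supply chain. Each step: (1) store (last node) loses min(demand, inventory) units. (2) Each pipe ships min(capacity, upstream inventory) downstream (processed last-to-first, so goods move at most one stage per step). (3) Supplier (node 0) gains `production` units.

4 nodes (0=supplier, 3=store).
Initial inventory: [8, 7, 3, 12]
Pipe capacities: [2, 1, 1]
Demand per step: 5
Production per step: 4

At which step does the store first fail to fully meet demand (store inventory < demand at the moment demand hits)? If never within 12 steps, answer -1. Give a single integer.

Step 1: demand=5,sold=5 ship[2->3]=1 ship[1->2]=1 ship[0->1]=2 prod=4 -> [10 8 3 8]
Step 2: demand=5,sold=5 ship[2->3]=1 ship[1->2]=1 ship[0->1]=2 prod=4 -> [12 9 3 4]
Step 3: demand=5,sold=4 ship[2->3]=1 ship[1->2]=1 ship[0->1]=2 prod=4 -> [14 10 3 1]
Step 4: demand=5,sold=1 ship[2->3]=1 ship[1->2]=1 ship[0->1]=2 prod=4 -> [16 11 3 1]
Step 5: demand=5,sold=1 ship[2->3]=1 ship[1->2]=1 ship[0->1]=2 prod=4 -> [18 12 3 1]
Step 6: demand=5,sold=1 ship[2->3]=1 ship[1->2]=1 ship[0->1]=2 prod=4 -> [20 13 3 1]
Step 7: demand=5,sold=1 ship[2->3]=1 ship[1->2]=1 ship[0->1]=2 prod=4 -> [22 14 3 1]
Step 8: demand=5,sold=1 ship[2->3]=1 ship[1->2]=1 ship[0->1]=2 prod=4 -> [24 15 3 1]
Step 9: demand=5,sold=1 ship[2->3]=1 ship[1->2]=1 ship[0->1]=2 prod=4 -> [26 16 3 1]
Step 10: demand=5,sold=1 ship[2->3]=1 ship[1->2]=1 ship[0->1]=2 prod=4 -> [28 17 3 1]
Step 11: demand=5,sold=1 ship[2->3]=1 ship[1->2]=1 ship[0->1]=2 prod=4 -> [30 18 3 1]
Step 12: demand=5,sold=1 ship[2->3]=1 ship[1->2]=1 ship[0->1]=2 prod=4 -> [32 19 3 1]
First stockout at step 3

3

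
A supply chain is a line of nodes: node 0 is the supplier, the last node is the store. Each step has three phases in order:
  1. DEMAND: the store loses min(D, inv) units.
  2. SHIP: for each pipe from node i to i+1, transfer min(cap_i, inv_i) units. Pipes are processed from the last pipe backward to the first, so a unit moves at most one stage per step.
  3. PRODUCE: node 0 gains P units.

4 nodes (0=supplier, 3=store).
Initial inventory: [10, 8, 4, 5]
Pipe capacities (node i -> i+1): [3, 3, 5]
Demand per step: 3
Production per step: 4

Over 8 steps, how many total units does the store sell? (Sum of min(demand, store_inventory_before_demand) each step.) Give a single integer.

Answer: 24

Derivation:
Step 1: sold=3 (running total=3) -> [11 8 3 6]
Step 2: sold=3 (running total=6) -> [12 8 3 6]
Step 3: sold=3 (running total=9) -> [13 8 3 6]
Step 4: sold=3 (running total=12) -> [14 8 3 6]
Step 5: sold=3 (running total=15) -> [15 8 3 6]
Step 6: sold=3 (running total=18) -> [16 8 3 6]
Step 7: sold=3 (running total=21) -> [17 8 3 6]
Step 8: sold=3 (running total=24) -> [18 8 3 6]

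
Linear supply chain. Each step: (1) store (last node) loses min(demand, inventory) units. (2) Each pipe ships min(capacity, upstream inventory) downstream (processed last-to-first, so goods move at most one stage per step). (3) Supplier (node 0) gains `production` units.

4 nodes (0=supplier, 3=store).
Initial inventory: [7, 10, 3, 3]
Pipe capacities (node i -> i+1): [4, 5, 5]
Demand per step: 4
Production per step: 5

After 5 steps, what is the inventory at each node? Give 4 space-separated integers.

Step 1: demand=4,sold=3 ship[2->3]=3 ship[1->2]=5 ship[0->1]=4 prod=5 -> inv=[8 9 5 3]
Step 2: demand=4,sold=3 ship[2->3]=5 ship[1->2]=5 ship[0->1]=4 prod=5 -> inv=[9 8 5 5]
Step 3: demand=4,sold=4 ship[2->3]=5 ship[1->2]=5 ship[0->1]=4 prod=5 -> inv=[10 7 5 6]
Step 4: demand=4,sold=4 ship[2->3]=5 ship[1->2]=5 ship[0->1]=4 prod=5 -> inv=[11 6 5 7]
Step 5: demand=4,sold=4 ship[2->3]=5 ship[1->2]=5 ship[0->1]=4 prod=5 -> inv=[12 5 5 8]

12 5 5 8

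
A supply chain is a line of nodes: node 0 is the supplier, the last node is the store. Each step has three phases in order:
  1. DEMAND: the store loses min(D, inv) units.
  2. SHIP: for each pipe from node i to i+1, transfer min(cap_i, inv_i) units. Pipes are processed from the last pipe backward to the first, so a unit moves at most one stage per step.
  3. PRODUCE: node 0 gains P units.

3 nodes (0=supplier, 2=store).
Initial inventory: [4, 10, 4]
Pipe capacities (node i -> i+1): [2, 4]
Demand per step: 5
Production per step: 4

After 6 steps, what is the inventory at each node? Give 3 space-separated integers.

Step 1: demand=5,sold=4 ship[1->2]=4 ship[0->1]=2 prod=4 -> inv=[6 8 4]
Step 2: demand=5,sold=4 ship[1->2]=4 ship[0->1]=2 prod=4 -> inv=[8 6 4]
Step 3: demand=5,sold=4 ship[1->2]=4 ship[0->1]=2 prod=4 -> inv=[10 4 4]
Step 4: demand=5,sold=4 ship[1->2]=4 ship[0->1]=2 prod=4 -> inv=[12 2 4]
Step 5: demand=5,sold=4 ship[1->2]=2 ship[0->1]=2 prod=4 -> inv=[14 2 2]
Step 6: demand=5,sold=2 ship[1->2]=2 ship[0->1]=2 prod=4 -> inv=[16 2 2]

16 2 2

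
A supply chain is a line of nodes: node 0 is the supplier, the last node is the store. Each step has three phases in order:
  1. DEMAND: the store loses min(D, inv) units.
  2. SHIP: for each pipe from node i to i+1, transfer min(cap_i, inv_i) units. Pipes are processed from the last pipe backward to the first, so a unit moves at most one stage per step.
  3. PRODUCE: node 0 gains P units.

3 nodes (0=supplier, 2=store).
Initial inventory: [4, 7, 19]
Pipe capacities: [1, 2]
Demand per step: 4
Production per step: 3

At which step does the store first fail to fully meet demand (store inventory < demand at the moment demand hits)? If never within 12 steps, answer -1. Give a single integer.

Step 1: demand=4,sold=4 ship[1->2]=2 ship[0->1]=1 prod=3 -> [6 6 17]
Step 2: demand=4,sold=4 ship[1->2]=2 ship[0->1]=1 prod=3 -> [8 5 15]
Step 3: demand=4,sold=4 ship[1->2]=2 ship[0->1]=1 prod=3 -> [10 4 13]
Step 4: demand=4,sold=4 ship[1->2]=2 ship[0->1]=1 prod=3 -> [12 3 11]
Step 5: demand=4,sold=4 ship[1->2]=2 ship[0->1]=1 prod=3 -> [14 2 9]
Step 6: demand=4,sold=4 ship[1->2]=2 ship[0->1]=1 prod=3 -> [16 1 7]
Step 7: demand=4,sold=4 ship[1->2]=1 ship[0->1]=1 prod=3 -> [18 1 4]
Step 8: demand=4,sold=4 ship[1->2]=1 ship[0->1]=1 prod=3 -> [20 1 1]
Step 9: demand=4,sold=1 ship[1->2]=1 ship[0->1]=1 prod=3 -> [22 1 1]
Step 10: demand=4,sold=1 ship[1->2]=1 ship[0->1]=1 prod=3 -> [24 1 1]
Step 11: demand=4,sold=1 ship[1->2]=1 ship[0->1]=1 prod=3 -> [26 1 1]
Step 12: demand=4,sold=1 ship[1->2]=1 ship[0->1]=1 prod=3 -> [28 1 1]
First stockout at step 9

9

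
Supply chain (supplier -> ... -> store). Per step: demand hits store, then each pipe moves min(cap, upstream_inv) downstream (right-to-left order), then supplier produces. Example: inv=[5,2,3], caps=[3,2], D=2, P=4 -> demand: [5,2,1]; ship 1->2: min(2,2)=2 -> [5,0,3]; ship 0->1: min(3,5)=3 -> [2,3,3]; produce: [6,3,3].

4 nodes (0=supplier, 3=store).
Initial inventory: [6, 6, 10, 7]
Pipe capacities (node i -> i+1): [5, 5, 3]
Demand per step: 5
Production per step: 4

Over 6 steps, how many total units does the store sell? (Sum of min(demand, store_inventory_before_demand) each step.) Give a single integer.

Step 1: sold=5 (running total=5) -> [5 6 12 5]
Step 2: sold=5 (running total=10) -> [4 6 14 3]
Step 3: sold=3 (running total=13) -> [4 5 16 3]
Step 4: sold=3 (running total=16) -> [4 4 18 3]
Step 5: sold=3 (running total=19) -> [4 4 19 3]
Step 6: sold=3 (running total=22) -> [4 4 20 3]

Answer: 22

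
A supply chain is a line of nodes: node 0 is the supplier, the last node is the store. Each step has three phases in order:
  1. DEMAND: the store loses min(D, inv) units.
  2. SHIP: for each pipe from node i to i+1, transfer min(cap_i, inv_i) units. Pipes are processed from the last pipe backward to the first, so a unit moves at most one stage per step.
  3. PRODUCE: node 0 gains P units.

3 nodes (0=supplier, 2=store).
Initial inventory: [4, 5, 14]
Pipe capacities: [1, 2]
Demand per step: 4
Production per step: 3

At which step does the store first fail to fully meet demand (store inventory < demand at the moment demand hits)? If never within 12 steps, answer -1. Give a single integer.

Step 1: demand=4,sold=4 ship[1->2]=2 ship[0->1]=1 prod=3 -> [6 4 12]
Step 2: demand=4,sold=4 ship[1->2]=2 ship[0->1]=1 prod=3 -> [8 3 10]
Step 3: demand=4,sold=4 ship[1->2]=2 ship[0->1]=1 prod=3 -> [10 2 8]
Step 4: demand=4,sold=4 ship[1->2]=2 ship[0->1]=1 prod=3 -> [12 1 6]
Step 5: demand=4,sold=4 ship[1->2]=1 ship[0->1]=1 prod=3 -> [14 1 3]
Step 6: demand=4,sold=3 ship[1->2]=1 ship[0->1]=1 prod=3 -> [16 1 1]
Step 7: demand=4,sold=1 ship[1->2]=1 ship[0->1]=1 prod=3 -> [18 1 1]
Step 8: demand=4,sold=1 ship[1->2]=1 ship[0->1]=1 prod=3 -> [20 1 1]
Step 9: demand=4,sold=1 ship[1->2]=1 ship[0->1]=1 prod=3 -> [22 1 1]
Step 10: demand=4,sold=1 ship[1->2]=1 ship[0->1]=1 prod=3 -> [24 1 1]
Step 11: demand=4,sold=1 ship[1->2]=1 ship[0->1]=1 prod=3 -> [26 1 1]
Step 12: demand=4,sold=1 ship[1->2]=1 ship[0->1]=1 prod=3 -> [28 1 1]
First stockout at step 6

6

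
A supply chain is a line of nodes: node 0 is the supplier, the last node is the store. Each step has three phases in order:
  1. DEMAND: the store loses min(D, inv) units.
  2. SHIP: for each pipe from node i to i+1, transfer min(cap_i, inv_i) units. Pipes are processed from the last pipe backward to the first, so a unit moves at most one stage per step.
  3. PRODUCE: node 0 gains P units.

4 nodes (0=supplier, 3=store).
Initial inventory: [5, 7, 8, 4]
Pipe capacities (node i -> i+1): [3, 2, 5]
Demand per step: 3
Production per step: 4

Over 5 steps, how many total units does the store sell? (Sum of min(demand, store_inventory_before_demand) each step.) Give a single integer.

Answer: 15

Derivation:
Step 1: sold=3 (running total=3) -> [6 8 5 6]
Step 2: sold=3 (running total=6) -> [7 9 2 8]
Step 3: sold=3 (running total=9) -> [8 10 2 7]
Step 4: sold=3 (running total=12) -> [9 11 2 6]
Step 5: sold=3 (running total=15) -> [10 12 2 5]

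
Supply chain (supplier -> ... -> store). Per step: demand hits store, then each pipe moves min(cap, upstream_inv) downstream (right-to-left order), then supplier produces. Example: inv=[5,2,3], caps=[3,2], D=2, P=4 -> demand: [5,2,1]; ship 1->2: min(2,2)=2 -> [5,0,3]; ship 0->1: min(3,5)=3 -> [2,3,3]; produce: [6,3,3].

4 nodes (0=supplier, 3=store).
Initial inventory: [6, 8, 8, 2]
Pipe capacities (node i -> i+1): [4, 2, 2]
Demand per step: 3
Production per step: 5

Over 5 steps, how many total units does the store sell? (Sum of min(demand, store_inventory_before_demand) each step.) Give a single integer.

Answer: 10

Derivation:
Step 1: sold=2 (running total=2) -> [7 10 8 2]
Step 2: sold=2 (running total=4) -> [8 12 8 2]
Step 3: sold=2 (running total=6) -> [9 14 8 2]
Step 4: sold=2 (running total=8) -> [10 16 8 2]
Step 5: sold=2 (running total=10) -> [11 18 8 2]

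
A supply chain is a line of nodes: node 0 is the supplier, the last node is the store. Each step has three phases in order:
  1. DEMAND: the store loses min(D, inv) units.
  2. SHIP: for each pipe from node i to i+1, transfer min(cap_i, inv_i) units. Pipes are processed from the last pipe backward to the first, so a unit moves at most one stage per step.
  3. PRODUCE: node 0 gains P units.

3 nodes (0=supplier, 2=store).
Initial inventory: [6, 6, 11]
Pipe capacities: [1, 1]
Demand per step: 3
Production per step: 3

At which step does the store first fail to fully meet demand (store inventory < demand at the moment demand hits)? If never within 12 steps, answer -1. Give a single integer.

Step 1: demand=3,sold=3 ship[1->2]=1 ship[0->1]=1 prod=3 -> [8 6 9]
Step 2: demand=3,sold=3 ship[1->2]=1 ship[0->1]=1 prod=3 -> [10 6 7]
Step 3: demand=3,sold=3 ship[1->2]=1 ship[0->1]=1 prod=3 -> [12 6 5]
Step 4: demand=3,sold=3 ship[1->2]=1 ship[0->1]=1 prod=3 -> [14 6 3]
Step 5: demand=3,sold=3 ship[1->2]=1 ship[0->1]=1 prod=3 -> [16 6 1]
Step 6: demand=3,sold=1 ship[1->2]=1 ship[0->1]=1 prod=3 -> [18 6 1]
Step 7: demand=3,sold=1 ship[1->2]=1 ship[0->1]=1 prod=3 -> [20 6 1]
Step 8: demand=3,sold=1 ship[1->2]=1 ship[0->1]=1 prod=3 -> [22 6 1]
Step 9: demand=3,sold=1 ship[1->2]=1 ship[0->1]=1 prod=3 -> [24 6 1]
Step 10: demand=3,sold=1 ship[1->2]=1 ship[0->1]=1 prod=3 -> [26 6 1]
Step 11: demand=3,sold=1 ship[1->2]=1 ship[0->1]=1 prod=3 -> [28 6 1]
Step 12: demand=3,sold=1 ship[1->2]=1 ship[0->1]=1 prod=3 -> [30 6 1]
First stockout at step 6

6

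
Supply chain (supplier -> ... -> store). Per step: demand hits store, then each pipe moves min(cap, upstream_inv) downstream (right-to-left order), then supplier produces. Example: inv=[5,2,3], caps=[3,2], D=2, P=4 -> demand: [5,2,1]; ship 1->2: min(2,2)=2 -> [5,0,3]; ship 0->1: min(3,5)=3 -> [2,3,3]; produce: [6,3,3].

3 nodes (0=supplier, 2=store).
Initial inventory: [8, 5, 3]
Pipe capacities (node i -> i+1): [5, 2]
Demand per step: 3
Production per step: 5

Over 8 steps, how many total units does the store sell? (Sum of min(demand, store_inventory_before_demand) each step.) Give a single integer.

Answer: 17

Derivation:
Step 1: sold=3 (running total=3) -> [8 8 2]
Step 2: sold=2 (running total=5) -> [8 11 2]
Step 3: sold=2 (running total=7) -> [8 14 2]
Step 4: sold=2 (running total=9) -> [8 17 2]
Step 5: sold=2 (running total=11) -> [8 20 2]
Step 6: sold=2 (running total=13) -> [8 23 2]
Step 7: sold=2 (running total=15) -> [8 26 2]
Step 8: sold=2 (running total=17) -> [8 29 2]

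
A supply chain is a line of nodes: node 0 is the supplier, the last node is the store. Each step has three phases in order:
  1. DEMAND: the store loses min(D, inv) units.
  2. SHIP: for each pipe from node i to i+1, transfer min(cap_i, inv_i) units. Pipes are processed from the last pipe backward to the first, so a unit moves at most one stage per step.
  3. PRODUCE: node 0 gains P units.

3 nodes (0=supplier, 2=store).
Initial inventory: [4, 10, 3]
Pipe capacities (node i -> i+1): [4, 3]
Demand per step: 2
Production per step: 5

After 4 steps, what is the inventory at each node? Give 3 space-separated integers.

Step 1: demand=2,sold=2 ship[1->2]=3 ship[0->1]=4 prod=5 -> inv=[5 11 4]
Step 2: demand=2,sold=2 ship[1->2]=3 ship[0->1]=4 prod=5 -> inv=[6 12 5]
Step 3: demand=2,sold=2 ship[1->2]=3 ship[0->1]=4 prod=5 -> inv=[7 13 6]
Step 4: demand=2,sold=2 ship[1->2]=3 ship[0->1]=4 prod=5 -> inv=[8 14 7]

8 14 7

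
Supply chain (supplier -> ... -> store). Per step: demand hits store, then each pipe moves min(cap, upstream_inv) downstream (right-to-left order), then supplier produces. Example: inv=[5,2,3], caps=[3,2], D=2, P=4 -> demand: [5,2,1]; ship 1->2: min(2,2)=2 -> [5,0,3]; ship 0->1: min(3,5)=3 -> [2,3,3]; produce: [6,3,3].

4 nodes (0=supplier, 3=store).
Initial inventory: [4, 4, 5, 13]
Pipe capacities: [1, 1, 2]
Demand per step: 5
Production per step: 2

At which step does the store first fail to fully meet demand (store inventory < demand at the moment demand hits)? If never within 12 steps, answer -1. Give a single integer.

Step 1: demand=5,sold=5 ship[2->3]=2 ship[1->2]=1 ship[0->1]=1 prod=2 -> [5 4 4 10]
Step 2: demand=5,sold=5 ship[2->3]=2 ship[1->2]=1 ship[0->1]=1 prod=2 -> [6 4 3 7]
Step 3: demand=5,sold=5 ship[2->3]=2 ship[1->2]=1 ship[0->1]=1 prod=2 -> [7 4 2 4]
Step 4: demand=5,sold=4 ship[2->3]=2 ship[1->2]=1 ship[0->1]=1 prod=2 -> [8 4 1 2]
Step 5: demand=5,sold=2 ship[2->3]=1 ship[1->2]=1 ship[0->1]=1 prod=2 -> [9 4 1 1]
Step 6: demand=5,sold=1 ship[2->3]=1 ship[1->2]=1 ship[0->1]=1 prod=2 -> [10 4 1 1]
Step 7: demand=5,sold=1 ship[2->3]=1 ship[1->2]=1 ship[0->1]=1 prod=2 -> [11 4 1 1]
Step 8: demand=5,sold=1 ship[2->3]=1 ship[1->2]=1 ship[0->1]=1 prod=2 -> [12 4 1 1]
Step 9: demand=5,sold=1 ship[2->3]=1 ship[1->2]=1 ship[0->1]=1 prod=2 -> [13 4 1 1]
Step 10: demand=5,sold=1 ship[2->3]=1 ship[1->2]=1 ship[0->1]=1 prod=2 -> [14 4 1 1]
Step 11: demand=5,sold=1 ship[2->3]=1 ship[1->2]=1 ship[0->1]=1 prod=2 -> [15 4 1 1]
Step 12: demand=5,sold=1 ship[2->3]=1 ship[1->2]=1 ship[0->1]=1 prod=2 -> [16 4 1 1]
First stockout at step 4

4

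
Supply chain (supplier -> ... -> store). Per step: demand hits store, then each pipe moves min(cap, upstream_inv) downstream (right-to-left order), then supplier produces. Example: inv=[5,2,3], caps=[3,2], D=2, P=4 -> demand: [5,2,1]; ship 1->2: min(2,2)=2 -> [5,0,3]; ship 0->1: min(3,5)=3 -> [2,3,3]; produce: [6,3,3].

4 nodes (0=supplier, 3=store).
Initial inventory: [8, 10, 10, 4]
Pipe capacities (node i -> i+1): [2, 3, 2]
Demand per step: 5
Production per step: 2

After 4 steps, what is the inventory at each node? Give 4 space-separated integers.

Step 1: demand=5,sold=4 ship[2->3]=2 ship[1->2]=3 ship[0->1]=2 prod=2 -> inv=[8 9 11 2]
Step 2: demand=5,sold=2 ship[2->3]=2 ship[1->2]=3 ship[0->1]=2 prod=2 -> inv=[8 8 12 2]
Step 3: demand=5,sold=2 ship[2->3]=2 ship[1->2]=3 ship[0->1]=2 prod=2 -> inv=[8 7 13 2]
Step 4: demand=5,sold=2 ship[2->3]=2 ship[1->2]=3 ship[0->1]=2 prod=2 -> inv=[8 6 14 2]

8 6 14 2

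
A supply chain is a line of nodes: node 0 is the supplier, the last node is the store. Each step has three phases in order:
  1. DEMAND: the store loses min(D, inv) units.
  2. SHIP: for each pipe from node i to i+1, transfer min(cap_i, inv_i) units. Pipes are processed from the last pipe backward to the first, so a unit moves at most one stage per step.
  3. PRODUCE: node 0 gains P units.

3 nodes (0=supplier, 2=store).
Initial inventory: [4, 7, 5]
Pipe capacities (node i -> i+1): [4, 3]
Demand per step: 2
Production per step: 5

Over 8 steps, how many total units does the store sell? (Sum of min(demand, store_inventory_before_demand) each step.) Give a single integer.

Step 1: sold=2 (running total=2) -> [5 8 6]
Step 2: sold=2 (running total=4) -> [6 9 7]
Step 3: sold=2 (running total=6) -> [7 10 8]
Step 4: sold=2 (running total=8) -> [8 11 9]
Step 5: sold=2 (running total=10) -> [9 12 10]
Step 6: sold=2 (running total=12) -> [10 13 11]
Step 7: sold=2 (running total=14) -> [11 14 12]
Step 8: sold=2 (running total=16) -> [12 15 13]

Answer: 16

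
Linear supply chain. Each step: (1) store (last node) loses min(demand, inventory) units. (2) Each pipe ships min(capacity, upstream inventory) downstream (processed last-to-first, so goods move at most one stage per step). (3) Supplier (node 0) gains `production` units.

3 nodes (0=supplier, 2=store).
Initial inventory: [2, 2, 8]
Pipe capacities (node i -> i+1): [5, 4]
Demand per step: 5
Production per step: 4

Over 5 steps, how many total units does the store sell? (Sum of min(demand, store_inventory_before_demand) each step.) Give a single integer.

Answer: 20

Derivation:
Step 1: sold=5 (running total=5) -> [4 2 5]
Step 2: sold=5 (running total=10) -> [4 4 2]
Step 3: sold=2 (running total=12) -> [4 4 4]
Step 4: sold=4 (running total=16) -> [4 4 4]
Step 5: sold=4 (running total=20) -> [4 4 4]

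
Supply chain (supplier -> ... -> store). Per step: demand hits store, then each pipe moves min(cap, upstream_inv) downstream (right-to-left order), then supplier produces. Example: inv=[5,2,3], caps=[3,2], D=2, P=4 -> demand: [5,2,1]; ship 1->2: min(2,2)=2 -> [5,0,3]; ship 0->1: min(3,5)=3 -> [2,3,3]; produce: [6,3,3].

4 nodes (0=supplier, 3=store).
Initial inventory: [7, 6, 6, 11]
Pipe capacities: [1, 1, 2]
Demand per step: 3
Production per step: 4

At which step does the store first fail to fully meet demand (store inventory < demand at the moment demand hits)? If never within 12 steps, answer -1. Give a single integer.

Step 1: demand=3,sold=3 ship[2->3]=2 ship[1->2]=1 ship[0->1]=1 prod=4 -> [10 6 5 10]
Step 2: demand=3,sold=3 ship[2->3]=2 ship[1->2]=1 ship[0->1]=1 prod=4 -> [13 6 4 9]
Step 3: demand=3,sold=3 ship[2->3]=2 ship[1->2]=1 ship[0->1]=1 prod=4 -> [16 6 3 8]
Step 4: demand=3,sold=3 ship[2->3]=2 ship[1->2]=1 ship[0->1]=1 prod=4 -> [19 6 2 7]
Step 5: demand=3,sold=3 ship[2->3]=2 ship[1->2]=1 ship[0->1]=1 prod=4 -> [22 6 1 6]
Step 6: demand=3,sold=3 ship[2->3]=1 ship[1->2]=1 ship[0->1]=1 prod=4 -> [25 6 1 4]
Step 7: demand=3,sold=3 ship[2->3]=1 ship[1->2]=1 ship[0->1]=1 prod=4 -> [28 6 1 2]
Step 8: demand=3,sold=2 ship[2->3]=1 ship[1->2]=1 ship[0->1]=1 prod=4 -> [31 6 1 1]
Step 9: demand=3,sold=1 ship[2->3]=1 ship[1->2]=1 ship[0->1]=1 prod=4 -> [34 6 1 1]
Step 10: demand=3,sold=1 ship[2->3]=1 ship[1->2]=1 ship[0->1]=1 prod=4 -> [37 6 1 1]
Step 11: demand=3,sold=1 ship[2->3]=1 ship[1->2]=1 ship[0->1]=1 prod=4 -> [40 6 1 1]
Step 12: demand=3,sold=1 ship[2->3]=1 ship[1->2]=1 ship[0->1]=1 prod=4 -> [43 6 1 1]
First stockout at step 8

8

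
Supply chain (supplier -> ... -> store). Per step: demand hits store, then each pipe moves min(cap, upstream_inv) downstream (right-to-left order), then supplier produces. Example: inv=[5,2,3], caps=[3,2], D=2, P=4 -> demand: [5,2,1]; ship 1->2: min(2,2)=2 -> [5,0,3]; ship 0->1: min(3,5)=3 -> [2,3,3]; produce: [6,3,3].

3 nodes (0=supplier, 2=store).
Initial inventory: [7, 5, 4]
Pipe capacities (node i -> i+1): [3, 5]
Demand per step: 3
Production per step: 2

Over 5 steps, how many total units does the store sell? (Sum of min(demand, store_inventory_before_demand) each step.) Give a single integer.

Step 1: sold=3 (running total=3) -> [6 3 6]
Step 2: sold=3 (running total=6) -> [5 3 6]
Step 3: sold=3 (running total=9) -> [4 3 6]
Step 4: sold=3 (running total=12) -> [3 3 6]
Step 5: sold=3 (running total=15) -> [2 3 6]

Answer: 15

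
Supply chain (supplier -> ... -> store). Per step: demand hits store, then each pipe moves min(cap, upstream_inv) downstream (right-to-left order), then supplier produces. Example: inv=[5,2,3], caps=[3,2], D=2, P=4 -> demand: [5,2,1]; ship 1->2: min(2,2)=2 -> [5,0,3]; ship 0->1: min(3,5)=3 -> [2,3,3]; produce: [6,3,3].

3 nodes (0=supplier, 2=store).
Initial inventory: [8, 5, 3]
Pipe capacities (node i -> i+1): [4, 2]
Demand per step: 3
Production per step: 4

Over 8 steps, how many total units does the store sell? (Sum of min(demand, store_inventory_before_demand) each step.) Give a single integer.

Answer: 17

Derivation:
Step 1: sold=3 (running total=3) -> [8 7 2]
Step 2: sold=2 (running total=5) -> [8 9 2]
Step 3: sold=2 (running total=7) -> [8 11 2]
Step 4: sold=2 (running total=9) -> [8 13 2]
Step 5: sold=2 (running total=11) -> [8 15 2]
Step 6: sold=2 (running total=13) -> [8 17 2]
Step 7: sold=2 (running total=15) -> [8 19 2]
Step 8: sold=2 (running total=17) -> [8 21 2]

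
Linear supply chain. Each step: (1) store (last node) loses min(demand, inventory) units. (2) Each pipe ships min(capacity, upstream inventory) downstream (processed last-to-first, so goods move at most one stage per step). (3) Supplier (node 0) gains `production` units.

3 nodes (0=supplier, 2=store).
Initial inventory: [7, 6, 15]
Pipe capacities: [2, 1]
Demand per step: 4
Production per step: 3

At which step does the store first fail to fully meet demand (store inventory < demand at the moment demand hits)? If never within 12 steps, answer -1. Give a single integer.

Step 1: demand=4,sold=4 ship[1->2]=1 ship[0->1]=2 prod=3 -> [8 7 12]
Step 2: demand=4,sold=4 ship[1->2]=1 ship[0->1]=2 prod=3 -> [9 8 9]
Step 3: demand=4,sold=4 ship[1->2]=1 ship[0->1]=2 prod=3 -> [10 9 6]
Step 4: demand=4,sold=4 ship[1->2]=1 ship[0->1]=2 prod=3 -> [11 10 3]
Step 5: demand=4,sold=3 ship[1->2]=1 ship[0->1]=2 prod=3 -> [12 11 1]
Step 6: demand=4,sold=1 ship[1->2]=1 ship[0->1]=2 prod=3 -> [13 12 1]
Step 7: demand=4,sold=1 ship[1->2]=1 ship[0->1]=2 prod=3 -> [14 13 1]
Step 8: demand=4,sold=1 ship[1->2]=1 ship[0->1]=2 prod=3 -> [15 14 1]
Step 9: demand=4,sold=1 ship[1->2]=1 ship[0->1]=2 prod=3 -> [16 15 1]
Step 10: demand=4,sold=1 ship[1->2]=1 ship[0->1]=2 prod=3 -> [17 16 1]
Step 11: demand=4,sold=1 ship[1->2]=1 ship[0->1]=2 prod=3 -> [18 17 1]
Step 12: demand=4,sold=1 ship[1->2]=1 ship[0->1]=2 prod=3 -> [19 18 1]
First stockout at step 5

5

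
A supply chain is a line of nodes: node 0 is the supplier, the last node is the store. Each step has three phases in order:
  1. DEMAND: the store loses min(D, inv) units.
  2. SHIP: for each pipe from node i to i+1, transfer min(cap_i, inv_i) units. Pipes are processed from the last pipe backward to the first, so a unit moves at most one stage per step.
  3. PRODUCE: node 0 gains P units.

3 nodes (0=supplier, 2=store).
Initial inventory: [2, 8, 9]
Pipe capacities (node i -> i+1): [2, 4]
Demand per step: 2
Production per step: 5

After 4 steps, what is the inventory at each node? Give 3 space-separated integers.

Step 1: demand=2,sold=2 ship[1->2]=4 ship[0->1]=2 prod=5 -> inv=[5 6 11]
Step 2: demand=2,sold=2 ship[1->2]=4 ship[0->1]=2 prod=5 -> inv=[8 4 13]
Step 3: demand=2,sold=2 ship[1->2]=4 ship[0->1]=2 prod=5 -> inv=[11 2 15]
Step 4: demand=2,sold=2 ship[1->2]=2 ship[0->1]=2 prod=5 -> inv=[14 2 15]

14 2 15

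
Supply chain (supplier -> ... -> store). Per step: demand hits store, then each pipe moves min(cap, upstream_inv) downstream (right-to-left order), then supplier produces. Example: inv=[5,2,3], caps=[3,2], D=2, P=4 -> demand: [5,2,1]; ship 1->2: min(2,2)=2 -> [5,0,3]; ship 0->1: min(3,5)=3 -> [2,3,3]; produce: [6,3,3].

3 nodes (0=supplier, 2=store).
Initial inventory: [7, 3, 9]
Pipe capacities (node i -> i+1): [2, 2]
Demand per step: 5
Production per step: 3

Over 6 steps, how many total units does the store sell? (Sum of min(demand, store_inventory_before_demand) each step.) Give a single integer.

Answer: 19

Derivation:
Step 1: sold=5 (running total=5) -> [8 3 6]
Step 2: sold=5 (running total=10) -> [9 3 3]
Step 3: sold=3 (running total=13) -> [10 3 2]
Step 4: sold=2 (running total=15) -> [11 3 2]
Step 5: sold=2 (running total=17) -> [12 3 2]
Step 6: sold=2 (running total=19) -> [13 3 2]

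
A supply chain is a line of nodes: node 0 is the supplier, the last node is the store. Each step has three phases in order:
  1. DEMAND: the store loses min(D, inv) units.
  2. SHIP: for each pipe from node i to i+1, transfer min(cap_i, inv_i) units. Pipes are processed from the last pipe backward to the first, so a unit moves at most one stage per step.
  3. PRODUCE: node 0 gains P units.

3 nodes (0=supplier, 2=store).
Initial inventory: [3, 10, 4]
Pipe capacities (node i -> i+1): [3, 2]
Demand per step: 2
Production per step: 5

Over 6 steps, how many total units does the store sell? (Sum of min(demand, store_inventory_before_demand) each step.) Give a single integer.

Step 1: sold=2 (running total=2) -> [5 11 4]
Step 2: sold=2 (running total=4) -> [7 12 4]
Step 3: sold=2 (running total=6) -> [9 13 4]
Step 4: sold=2 (running total=8) -> [11 14 4]
Step 5: sold=2 (running total=10) -> [13 15 4]
Step 6: sold=2 (running total=12) -> [15 16 4]

Answer: 12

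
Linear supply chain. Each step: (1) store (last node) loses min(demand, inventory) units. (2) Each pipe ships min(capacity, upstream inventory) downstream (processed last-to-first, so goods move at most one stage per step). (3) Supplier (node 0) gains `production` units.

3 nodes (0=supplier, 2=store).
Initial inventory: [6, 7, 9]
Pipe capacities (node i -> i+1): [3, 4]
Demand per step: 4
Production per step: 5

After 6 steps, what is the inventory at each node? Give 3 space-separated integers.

Step 1: demand=4,sold=4 ship[1->2]=4 ship[0->1]=3 prod=5 -> inv=[8 6 9]
Step 2: demand=4,sold=4 ship[1->2]=4 ship[0->1]=3 prod=5 -> inv=[10 5 9]
Step 3: demand=4,sold=4 ship[1->2]=4 ship[0->1]=3 prod=5 -> inv=[12 4 9]
Step 4: demand=4,sold=4 ship[1->2]=4 ship[0->1]=3 prod=5 -> inv=[14 3 9]
Step 5: demand=4,sold=4 ship[1->2]=3 ship[0->1]=3 prod=5 -> inv=[16 3 8]
Step 6: demand=4,sold=4 ship[1->2]=3 ship[0->1]=3 prod=5 -> inv=[18 3 7]

18 3 7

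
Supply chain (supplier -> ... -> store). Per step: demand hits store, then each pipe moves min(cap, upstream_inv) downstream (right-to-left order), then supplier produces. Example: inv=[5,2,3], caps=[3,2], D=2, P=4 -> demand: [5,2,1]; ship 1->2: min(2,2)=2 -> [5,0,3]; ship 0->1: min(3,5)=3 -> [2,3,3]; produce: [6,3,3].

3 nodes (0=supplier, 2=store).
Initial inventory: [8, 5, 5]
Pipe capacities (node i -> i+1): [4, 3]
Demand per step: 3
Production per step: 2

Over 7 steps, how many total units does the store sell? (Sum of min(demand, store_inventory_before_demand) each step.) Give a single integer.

Step 1: sold=3 (running total=3) -> [6 6 5]
Step 2: sold=3 (running total=6) -> [4 7 5]
Step 3: sold=3 (running total=9) -> [2 8 5]
Step 4: sold=3 (running total=12) -> [2 7 5]
Step 5: sold=3 (running total=15) -> [2 6 5]
Step 6: sold=3 (running total=18) -> [2 5 5]
Step 7: sold=3 (running total=21) -> [2 4 5]

Answer: 21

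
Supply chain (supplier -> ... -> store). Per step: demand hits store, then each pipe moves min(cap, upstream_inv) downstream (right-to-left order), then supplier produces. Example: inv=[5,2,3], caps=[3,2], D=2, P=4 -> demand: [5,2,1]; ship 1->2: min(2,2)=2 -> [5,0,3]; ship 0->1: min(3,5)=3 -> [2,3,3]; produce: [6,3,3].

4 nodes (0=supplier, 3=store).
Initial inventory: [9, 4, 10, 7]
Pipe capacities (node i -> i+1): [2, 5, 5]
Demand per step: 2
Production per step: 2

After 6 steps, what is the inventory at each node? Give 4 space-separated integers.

Step 1: demand=2,sold=2 ship[2->3]=5 ship[1->2]=4 ship[0->1]=2 prod=2 -> inv=[9 2 9 10]
Step 2: demand=2,sold=2 ship[2->3]=5 ship[1->2]=2 ship[0->1]=2 prod=2 -> inv=[9 2 6 13]
Step 3: demand=2,sold=2 ship[2->3]=5 ship[1->2]=2 ship[0->1]=2 prod=2 -> inv=[9 2 3 16]
Step 4: demand=2,sold=2 ship[2->3]=3 ship[1->2]=2 ship[0->1]=2 prod=2 -> inv=[9 2 2 17]
Step 5: demand=2,sold=2 ship[2->3]=2 ship[1->2]=2 ship[0->1]=2 prod=2 -> inv=[9 2 2 17]
Step 6: demand=2,sold=2 ship[2->3]=2 ship[1->2]=2 ship[0->1]=2 prod=2 -> inv=[9 2 2 17]

9 2 2 17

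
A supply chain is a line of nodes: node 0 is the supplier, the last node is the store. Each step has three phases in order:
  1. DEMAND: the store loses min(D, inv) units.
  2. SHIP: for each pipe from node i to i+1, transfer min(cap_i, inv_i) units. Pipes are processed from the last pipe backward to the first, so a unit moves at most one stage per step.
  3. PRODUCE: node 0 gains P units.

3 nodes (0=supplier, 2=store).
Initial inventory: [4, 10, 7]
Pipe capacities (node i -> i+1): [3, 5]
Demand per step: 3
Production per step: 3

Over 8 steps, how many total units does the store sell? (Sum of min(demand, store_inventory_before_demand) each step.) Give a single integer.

Answer: 24

Derivation:
Step 1: sold=3 (running total=3) -> [4 8 9]
Step 2: sold=3 (running total=6) -> [4 6 11]
Step 3: sold=3 (running total=9) -> [4 4 13]
Step 4: sold=3 (running total=12) -> [4 3 14]
Step 5: sold=3 (running total=15) -> [4 3 14]
Step 6: sold=3 (running total=18) -> [4 3 14]
Step 7: sold=3 (running total=21) -> [4 3 14]
Step 8: sold=3 (running total=24) -> [4 3 14]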